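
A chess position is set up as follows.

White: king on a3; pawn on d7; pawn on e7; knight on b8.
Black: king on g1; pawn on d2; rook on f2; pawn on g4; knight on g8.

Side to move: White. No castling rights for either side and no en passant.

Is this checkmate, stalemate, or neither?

neither

White to move; white king on a3.
In check: no.
Legal moves for White: Nc6, Na6, Kb4, Ka4, Kb3, Kb2, Ka2, e8=Q, e8=R, e8=B, e8=N, d8=Q, d8=R, d8=B, d8=N.
White has 15 legal moves and is not in check → neither.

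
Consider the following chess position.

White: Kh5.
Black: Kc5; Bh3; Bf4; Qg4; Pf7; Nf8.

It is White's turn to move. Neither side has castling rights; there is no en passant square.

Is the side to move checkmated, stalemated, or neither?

White to move; white king on h5.
In check: yes, from the black queen on g4.
King squares — g4: attacked by Bh3; h4: attacked by Qg4; g5: attacked by Bf4; g6: attacked by Qg4; h6: attacked by Bf4.
Legal moves for White: none.
In check with no legal moves → checkmate.

checkmate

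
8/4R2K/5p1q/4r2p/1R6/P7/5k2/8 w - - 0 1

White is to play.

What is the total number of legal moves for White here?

2

White to move; king on h7.
In check: yes, from the black queen on h6.
Legal moves: Kg8, Kxh6.
Count: 2.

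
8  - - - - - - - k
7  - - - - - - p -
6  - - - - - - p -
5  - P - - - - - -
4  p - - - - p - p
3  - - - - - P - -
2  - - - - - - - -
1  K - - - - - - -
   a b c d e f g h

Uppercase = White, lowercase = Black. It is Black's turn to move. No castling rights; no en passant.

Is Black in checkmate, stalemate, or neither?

neither

Black to move; black king on h8.
In check: no.
Legal moves for Black: Kg8, Kh7, g5, h3, a3.
Black has 5 legal moves and is not in check → neither.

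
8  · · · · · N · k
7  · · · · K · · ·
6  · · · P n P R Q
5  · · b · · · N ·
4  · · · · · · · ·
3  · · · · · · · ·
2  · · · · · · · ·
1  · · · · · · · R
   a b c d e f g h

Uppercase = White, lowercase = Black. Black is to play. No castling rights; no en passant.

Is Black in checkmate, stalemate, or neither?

checkmate

Black to move; black king on h8.
In check: yes, from the white queen on h6.
King squares — g7: attacked by Pf6; h7: attacked by Ng5; g8: attacked by Rg6.
Legal moves for Black: none.
In check with no legal moves → checkmate.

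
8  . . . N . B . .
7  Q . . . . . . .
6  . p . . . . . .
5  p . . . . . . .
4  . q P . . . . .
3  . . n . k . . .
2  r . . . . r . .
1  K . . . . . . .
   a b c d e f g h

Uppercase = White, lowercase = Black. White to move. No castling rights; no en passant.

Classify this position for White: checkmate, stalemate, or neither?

White to move; white king on a1.
In check: yes, from the black rook on a2.
King squares — b1: attacked by Nc3; a2: attacked by Rf2; b2: attacked by Ra2.
Legal moves for White: none.
In check with no legal moves → checkmate.

checkmate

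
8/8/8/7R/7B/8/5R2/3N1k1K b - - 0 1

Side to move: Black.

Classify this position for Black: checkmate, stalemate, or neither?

Black to move; black king on f1.
In check: yes, from the white rook on f2.
Legal moves for Black: Ke1.
Black is in check but has 1 legal move → neither.

neither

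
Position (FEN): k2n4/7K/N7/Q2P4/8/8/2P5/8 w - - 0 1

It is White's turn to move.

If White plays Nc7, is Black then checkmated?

After Nc7: black king on a8; in check: yes, from the white queen on a5 and the white knight on c7.
Black has 2 legal replies: Kb8, Kb7.
In check but a legal move exists → not checkmate.

no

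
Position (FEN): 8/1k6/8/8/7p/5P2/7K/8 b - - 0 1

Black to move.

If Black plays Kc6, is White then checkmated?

no

After Kc6: white king on h2; in check: no.
White is not in check, so this cannot be checkmate.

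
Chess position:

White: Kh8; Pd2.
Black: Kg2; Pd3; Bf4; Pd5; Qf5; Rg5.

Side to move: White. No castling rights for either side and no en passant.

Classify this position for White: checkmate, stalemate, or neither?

stalemate

White to move; white king on h8.
In check: no.
King squares — g7: attacked by Rg5; h7: attacked by Qf5; g8: attacked by Rg5.
Legal moves for White: none.
Not in check and no legal moves → stalemate.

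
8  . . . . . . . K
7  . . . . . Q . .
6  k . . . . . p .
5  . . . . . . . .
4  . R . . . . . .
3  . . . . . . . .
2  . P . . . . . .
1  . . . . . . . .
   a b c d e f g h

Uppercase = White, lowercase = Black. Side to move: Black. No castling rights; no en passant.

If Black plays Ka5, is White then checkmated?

After Ka5: white king on h8; in check: no.
White is not in check, so this cannot be checkmate.

no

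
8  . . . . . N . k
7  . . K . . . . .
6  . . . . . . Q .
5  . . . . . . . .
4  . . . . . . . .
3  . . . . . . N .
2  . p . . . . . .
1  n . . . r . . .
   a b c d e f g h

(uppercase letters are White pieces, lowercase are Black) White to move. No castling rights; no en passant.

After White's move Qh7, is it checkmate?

yes

After Qh7: black king on h8; in check: yes, from the white queen on h7.
King squares — g7: attacked by Qh7; h7: attacked by Nf8; g8: attacked by Qh7.
Black has no legal moves → checkmate.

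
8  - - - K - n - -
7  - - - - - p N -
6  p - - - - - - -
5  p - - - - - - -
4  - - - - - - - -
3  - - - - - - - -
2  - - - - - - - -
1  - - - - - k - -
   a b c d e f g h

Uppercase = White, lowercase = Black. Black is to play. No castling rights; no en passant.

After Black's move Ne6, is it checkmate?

After Ne6: white king on d8; in check: yes, from the black knight on e6.
White has 5 legal replies: Ke8, Kc8, Ke7, Kd7, Nxe6.
In check but a legal move exists → not checkmate.

no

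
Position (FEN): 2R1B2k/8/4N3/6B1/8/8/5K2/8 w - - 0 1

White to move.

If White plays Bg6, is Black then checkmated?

yes

After Bg6: black king on h8; in check: yes, from the white rook on c8.
King squares — g7: attacked by Ne6; h7: attacked by Bg6; g8: attacked by Rc8.
Black has no legal moves → checkmate.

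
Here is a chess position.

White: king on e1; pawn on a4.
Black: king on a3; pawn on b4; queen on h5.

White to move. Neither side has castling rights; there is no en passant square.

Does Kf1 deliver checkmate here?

no

After Kf1: black king on a3; in check: no.
Black is not in check, so this cannot be checkmate.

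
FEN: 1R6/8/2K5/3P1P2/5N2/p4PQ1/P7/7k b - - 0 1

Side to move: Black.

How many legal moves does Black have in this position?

Black to move; king on h1.
In check: no.
Legal moves: none.
Count: 0.

0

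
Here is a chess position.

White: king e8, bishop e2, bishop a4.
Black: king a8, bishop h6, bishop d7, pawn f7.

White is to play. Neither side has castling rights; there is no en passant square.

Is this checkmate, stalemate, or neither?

White to move; white king on e8.
In check: yes, from the black bishop on d7.
Legal moves for White: Kd8, Kxf7, Ke7, Kxd7, Bxd7.
White is in check but has 5 legal moves → neither.

neither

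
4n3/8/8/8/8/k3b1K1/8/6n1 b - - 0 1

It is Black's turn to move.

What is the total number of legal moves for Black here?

Black to move; king on a3.
In check: no.
Legal moves: Ng7, Nc7, Nf6, Nd6, Ba7, Bh6, Bb6, Bg5, Bc5, Bf4+, Bd4, Bf2+, Bd2, Bc1, Kb4, Ka4, Kb3, Kb2, Ka2, Nh3, Nf3, Ne2+.
Count: 22.

22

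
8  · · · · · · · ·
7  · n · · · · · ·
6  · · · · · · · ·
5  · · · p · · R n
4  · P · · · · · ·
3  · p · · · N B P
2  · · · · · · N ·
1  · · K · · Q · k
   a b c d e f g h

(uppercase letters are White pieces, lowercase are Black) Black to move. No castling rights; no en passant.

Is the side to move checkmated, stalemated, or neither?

checkmate

Black to move; black king on h1.
In check: yes, from the white queen on f1.
King squares — g1: attacked by Qf1; g2: attacked by Qf1; h2: attacked by Nf3.
Legal moves for Black: none.
In check with no legal moves → checkmate.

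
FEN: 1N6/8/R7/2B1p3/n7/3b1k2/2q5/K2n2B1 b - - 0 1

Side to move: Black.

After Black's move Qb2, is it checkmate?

After Qb2: white king on a1; in check: yes, from the black queen on b2.
King squares — b1: attacked by Qb2; a2: attacked by Qb2; b2: attacked by Nd1.
White has no legal moves → checkmate.

yes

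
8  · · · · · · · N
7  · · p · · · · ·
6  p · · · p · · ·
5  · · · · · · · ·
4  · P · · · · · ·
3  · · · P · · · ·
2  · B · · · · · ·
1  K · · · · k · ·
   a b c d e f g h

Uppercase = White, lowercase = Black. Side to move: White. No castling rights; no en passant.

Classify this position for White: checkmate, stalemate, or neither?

neither

White to move; white king on a1.
In check: no.
Legal moves for White: Nf7, Ng6, Bg7, Bf6, Be5, Bd4, Bc3, Ba3, Bc1, Ka2, Kb1, b5, d4.
White has 13 legal moves and is not in check → neither.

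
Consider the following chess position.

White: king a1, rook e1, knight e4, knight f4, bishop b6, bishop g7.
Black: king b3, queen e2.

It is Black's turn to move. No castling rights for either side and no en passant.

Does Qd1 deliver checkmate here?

After Qd1: white king on a1; in check: yes, from the black queen on d1.
White has 1 legal reply: Rxd1.
In check but a legal move exists → not checkmate.

no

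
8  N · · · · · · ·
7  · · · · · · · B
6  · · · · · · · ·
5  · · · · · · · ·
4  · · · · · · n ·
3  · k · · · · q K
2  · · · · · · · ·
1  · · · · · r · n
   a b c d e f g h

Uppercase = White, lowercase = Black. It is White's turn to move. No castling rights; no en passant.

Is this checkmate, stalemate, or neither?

checkmate

White to move; white king on h3.
In check: yes, from the black queen on g3.
King squares — g2: attacked by Qg3; h2: attacked by Qg3; g3: attacked by Nh1; g4: attacked by Qg3; h4: attacked by Qg3.
Legal moves for White: none.
In check with no legal moves → checkmate.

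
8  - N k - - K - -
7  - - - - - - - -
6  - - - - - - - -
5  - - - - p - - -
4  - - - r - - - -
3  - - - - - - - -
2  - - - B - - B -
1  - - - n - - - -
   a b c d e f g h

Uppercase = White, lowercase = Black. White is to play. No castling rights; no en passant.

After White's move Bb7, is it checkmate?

After Bb7: black king on c8; in check: yes, from the white bishop on b7.
Black has 4 legal replies: Kd8, Kxb8, Kc7, Kxb7.
In check but a legal move exists → not checkmate.

no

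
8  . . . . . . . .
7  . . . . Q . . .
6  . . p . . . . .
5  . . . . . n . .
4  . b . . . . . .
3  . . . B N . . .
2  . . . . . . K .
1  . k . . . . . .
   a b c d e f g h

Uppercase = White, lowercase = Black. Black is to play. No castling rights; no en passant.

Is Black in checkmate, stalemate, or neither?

neither

Black to move; black king on b1.
In check: yes, from the white bishop on d3.
Legal moves for Black: Kb2, Ka2, Kc1, Ka1.
Black is in check but has 4 legal moves → neither.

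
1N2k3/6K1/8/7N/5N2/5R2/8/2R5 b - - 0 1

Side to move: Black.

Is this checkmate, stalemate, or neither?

Black to move; black king on e8.
In check: no.
Legal moves for Black: Kd8, Ke7.
Black has 2 legal moves and is not in check → neither.

neither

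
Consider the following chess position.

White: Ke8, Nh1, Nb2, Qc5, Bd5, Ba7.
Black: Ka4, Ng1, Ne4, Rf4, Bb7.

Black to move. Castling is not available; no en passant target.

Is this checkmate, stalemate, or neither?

Black to move; black king on a4.
In check: yes, from the white knight on b2.
King squares — a3: attacked by Qc5; b3: attacked by Bd5; b4: attacked by Qc5; a5: attacked by Qc5; b5: attacked by Qc5.
Legal moves for Black: none.
In check with no legal moves → checkmate.

checkmate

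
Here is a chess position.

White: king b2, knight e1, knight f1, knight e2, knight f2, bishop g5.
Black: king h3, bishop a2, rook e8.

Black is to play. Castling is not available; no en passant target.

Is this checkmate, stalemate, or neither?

checkmate

Black to move; black king on h3.
In check: yes, from the white knight on f2.
King squares — g2: attacked by Ne1; h2: attacked by Nf1; g3: attacked by Nf1; g4: attacked by Nf2; h4: attacked by Bg5.
Legal moves for Black: none.
In check with no legal moves → checkmate.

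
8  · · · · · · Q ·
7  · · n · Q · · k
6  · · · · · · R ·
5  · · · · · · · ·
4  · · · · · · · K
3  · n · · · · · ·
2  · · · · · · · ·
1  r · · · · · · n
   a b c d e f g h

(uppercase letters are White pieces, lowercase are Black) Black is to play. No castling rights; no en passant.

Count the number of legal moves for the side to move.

0

Black to move; king on h7.
In check: yes, from the white queen on e7 and the white queen on g8.
Legal moves: none.
Count: 0.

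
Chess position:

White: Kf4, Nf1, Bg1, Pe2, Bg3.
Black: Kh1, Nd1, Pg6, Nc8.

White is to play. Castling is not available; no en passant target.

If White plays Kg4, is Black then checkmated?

After Kg4: black king on h1; in check: no.
Black is not in check, so this cannot be checkmate.

no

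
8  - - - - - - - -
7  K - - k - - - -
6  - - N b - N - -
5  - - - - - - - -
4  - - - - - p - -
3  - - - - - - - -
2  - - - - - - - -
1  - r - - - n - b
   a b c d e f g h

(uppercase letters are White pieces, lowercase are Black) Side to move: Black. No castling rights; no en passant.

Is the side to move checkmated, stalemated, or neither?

neither

Black to move; black king on d7.
In check: yes, from the white knight on f6.
King squares — c6: available; d6: own bishop; e6: available; c7: available; e7: attacked by Nc6; c8: available; d8: attacked by Nc6; e8: attacked by Nf6.
Legal moves for Black: Kc8, Kc7, Ke6, Kxc6.
Black is in check but has 4 legal moves → neither.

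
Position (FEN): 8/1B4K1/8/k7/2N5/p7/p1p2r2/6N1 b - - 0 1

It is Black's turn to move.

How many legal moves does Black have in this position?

Black to move; king on a5.
In check: yes, from the white knight on c4.
Legal moves: Kb5, Kb4, Ka4.
Count: 3.

3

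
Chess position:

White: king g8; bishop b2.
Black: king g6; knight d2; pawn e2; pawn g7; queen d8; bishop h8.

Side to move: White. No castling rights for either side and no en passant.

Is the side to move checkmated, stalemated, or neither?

White to move; white king on g8.
In check: yes, from the black queen on d8.
King squares — f7: attacked by Kg6; g7: attacked by Kg6; h7: attacked by Kg6; f8: attacked by Qd8; h8: attacked by Qd8.
Legal moves for White: none.
In check with no legal moves → checkmate.

checkmate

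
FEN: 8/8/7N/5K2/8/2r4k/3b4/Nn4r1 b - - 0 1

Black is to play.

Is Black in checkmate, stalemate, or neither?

Black to move; black king on h3.
In check: no.
Legal moves for Black include: Kh4, Kg3, Kh2, Kg2, Rc8, Rc7, Rc6, Rc5+, Rc4, Rcg3, Rf3+, Re3, Rd3, Rb3, Ra3, Rc2, Rcc1, Bxh6, ... (list truncated; more exist).
Black has legal moves and is not in check → neither.

neither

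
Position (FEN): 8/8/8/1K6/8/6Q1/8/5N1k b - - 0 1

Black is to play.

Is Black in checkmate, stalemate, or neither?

Black to move; black king on h1.
In check: no.
King squares — g1: attacked by Qg3; g2: attacked by Qg3; h2: attacked by Nf1.
Legal moves for Black: none.
Not in check and no legal moves → stalemate.

stalemate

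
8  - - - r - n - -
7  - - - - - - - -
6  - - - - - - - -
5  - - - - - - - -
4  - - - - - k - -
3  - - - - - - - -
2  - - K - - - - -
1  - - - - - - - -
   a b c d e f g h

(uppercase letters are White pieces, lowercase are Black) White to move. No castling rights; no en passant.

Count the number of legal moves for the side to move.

5

White to move; king on c2.
In check: no.
Legal moves: Kc3, Kb3, Kb2, Kc1, Kb1.
Count: 5.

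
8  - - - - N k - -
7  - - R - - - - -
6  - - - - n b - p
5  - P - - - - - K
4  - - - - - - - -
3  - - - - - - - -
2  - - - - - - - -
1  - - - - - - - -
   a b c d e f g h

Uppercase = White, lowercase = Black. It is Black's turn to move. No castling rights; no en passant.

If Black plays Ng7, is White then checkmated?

no

After Ng7: white king on h5; in check: yes, from the black knight on g7.
White has 5 legal replies: Kxh6, Kg6, Kg4, Nxg7, Rxg7.
In check but a legal move exists → not checkmate.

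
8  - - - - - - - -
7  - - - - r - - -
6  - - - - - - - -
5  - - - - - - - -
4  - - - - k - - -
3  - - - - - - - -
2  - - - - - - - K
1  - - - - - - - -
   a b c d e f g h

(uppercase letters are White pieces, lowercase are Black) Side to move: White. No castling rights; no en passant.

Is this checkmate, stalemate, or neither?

neither

White to move; white king on h2.
In check: no.
Legal moves for White: Kh3, Kg3, Kg2, Kh1, Kg1.
White has 5 legal moves and is not in check → neither.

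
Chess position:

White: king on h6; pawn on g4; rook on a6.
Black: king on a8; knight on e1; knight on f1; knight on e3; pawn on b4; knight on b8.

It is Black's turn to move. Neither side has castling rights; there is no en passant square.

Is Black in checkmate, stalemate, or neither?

Black to move; black king on a8.
In check: yes, from the white rook on a6.
Legal moves for Black: Kb7, Nxa6.
Black is in check but has 2 legal moves → neither.

neither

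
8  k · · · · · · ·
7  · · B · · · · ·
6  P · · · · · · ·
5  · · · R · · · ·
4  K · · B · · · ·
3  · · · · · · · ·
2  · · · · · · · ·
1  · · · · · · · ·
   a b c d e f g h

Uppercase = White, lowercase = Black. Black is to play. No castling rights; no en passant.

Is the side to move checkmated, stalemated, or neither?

stalemate

Black to move; black king on a8.
In check: no.
King squares — a7: attacked by Bd4; b7: attacked by Pa6; b8: attacked by Bc7.
Legal moves for Black: none.
Not in check and no legal moves → stalemate.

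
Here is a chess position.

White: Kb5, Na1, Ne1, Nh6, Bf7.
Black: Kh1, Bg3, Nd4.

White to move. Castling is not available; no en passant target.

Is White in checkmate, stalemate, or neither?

White to move; white king on b5.
In check: yes, from the black knight on d4.
Legal moves for White: Kb6, Ka6, Kc5, Ka5, Kc4, Kb4, Ka4.
White is in check but has 7 legal moves → neither.

neither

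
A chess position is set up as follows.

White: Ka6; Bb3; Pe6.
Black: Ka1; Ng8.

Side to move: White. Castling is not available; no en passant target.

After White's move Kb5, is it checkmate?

no

After Kb5: black king on a1; in check: no.
Black is not in check, so this cannot be checkmate.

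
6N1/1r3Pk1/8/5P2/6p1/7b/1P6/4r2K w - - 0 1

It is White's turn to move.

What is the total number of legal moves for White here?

1

White to move; king on h1.
In check: yes, from the black rook on e1.
Legal moves: Kh2.
Count: 1.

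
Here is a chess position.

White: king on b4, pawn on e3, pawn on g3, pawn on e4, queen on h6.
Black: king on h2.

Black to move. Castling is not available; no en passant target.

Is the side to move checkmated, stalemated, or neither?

neither

Black to move; black king on h2.
In check: yes, from the white queen on h6.
Legal moves for Black: Kxg3, Kg2, Kg1.
Black is in check but has 3 legal moves → neither.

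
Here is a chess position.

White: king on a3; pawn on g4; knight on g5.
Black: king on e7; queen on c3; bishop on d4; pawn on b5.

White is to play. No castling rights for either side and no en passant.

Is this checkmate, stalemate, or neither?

White to move; white king on a3.
In check: yes, from the black queen on c3.
King squares — a2: available; b2: attacked by Qc3; b3: attacked by Qc3; a4: attacked by Pb5; b4: attacked by Qc3.
Legal moves for White: Ka2.
White is in check but has 1 legal move → neither.

neither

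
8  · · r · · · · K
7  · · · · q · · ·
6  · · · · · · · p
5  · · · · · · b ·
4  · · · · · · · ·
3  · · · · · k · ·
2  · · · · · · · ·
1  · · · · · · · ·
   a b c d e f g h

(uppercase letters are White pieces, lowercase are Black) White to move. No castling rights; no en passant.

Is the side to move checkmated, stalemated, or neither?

checkmate

White to move; white king on h8.
In check: yes, from the black rook on c8.
King squares — g7: attacked by Qe7; h7: attacked by Qe7; g8: attacked by Rc8.
Legal moves for White: none.
In check with no legal moves → checkmate.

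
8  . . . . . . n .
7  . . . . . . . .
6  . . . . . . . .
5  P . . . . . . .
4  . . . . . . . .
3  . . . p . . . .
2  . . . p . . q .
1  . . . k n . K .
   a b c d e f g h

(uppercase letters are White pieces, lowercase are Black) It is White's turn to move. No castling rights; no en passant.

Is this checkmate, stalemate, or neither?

checkmate

White to move; white king on g1.
In check: yes, from the black queen on g2.
King squares — f1: attacked by Qg2; h1: attacked by Qg2; f2: attacked by Qg2; g2: attacked by Ne1; h2: attacked by Qg2.
Legal moves for White: none.
In check with no legal moves → checkmate.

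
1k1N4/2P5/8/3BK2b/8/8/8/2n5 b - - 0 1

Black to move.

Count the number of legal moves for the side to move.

3

Black to move; king on b8.
In check: yes, from the white pawn on c7.
Legal moves: Kc8, Kxc7, Ka7.
Count: 3.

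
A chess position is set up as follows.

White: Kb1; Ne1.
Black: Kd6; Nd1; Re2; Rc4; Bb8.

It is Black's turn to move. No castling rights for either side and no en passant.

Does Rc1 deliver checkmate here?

After Rc1: white king on b1; in check: yes, from the black rook on c1.
White has 1 legal reply: Kxc1.
In check but a legal move exists → not checkmate.

no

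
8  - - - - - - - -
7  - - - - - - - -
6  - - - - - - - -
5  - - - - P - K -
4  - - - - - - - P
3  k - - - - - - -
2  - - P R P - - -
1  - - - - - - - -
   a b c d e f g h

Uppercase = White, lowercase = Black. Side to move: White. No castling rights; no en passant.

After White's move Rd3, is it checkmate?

After Rd3: black king on a3; in check: yes, from the white rook on d3.
Black has 4 legal replies: Kb4, Ka4, Kb2, Ka2.
In check but a legal move exists → not checkmate.

no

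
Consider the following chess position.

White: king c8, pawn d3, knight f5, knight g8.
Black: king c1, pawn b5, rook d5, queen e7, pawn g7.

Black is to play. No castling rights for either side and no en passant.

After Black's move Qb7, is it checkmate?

After Qb7: white king on c8; in check: yes, from the black queen on b7.
White has 1 legal reply: Kxb7.
In check but a legal move exists → not checkmate.

no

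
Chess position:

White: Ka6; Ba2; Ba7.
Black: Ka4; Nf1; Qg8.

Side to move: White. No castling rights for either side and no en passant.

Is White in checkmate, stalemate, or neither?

White to move; white king on a6.
In check: no.
Legal moves for White: Bb8, Bb6, Bc5, Bd4, Be3, Bf2, Bg1, Kb7, Kb6, Bxg8, Bf7, Be6, Bd5, Bc4, Bb3+, Bb1.
White has 16 legal moves and is not in check → neither.

neither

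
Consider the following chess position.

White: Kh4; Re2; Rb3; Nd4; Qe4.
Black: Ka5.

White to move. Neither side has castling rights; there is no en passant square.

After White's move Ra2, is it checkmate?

After Ra2: black king on a5; in check: yes, from the white rook on a2.
King squares — a4: attacked by Ra2; b4: attacked by Rb3; b5: attacked by Rb3; a6: attacked by Ra2; b6: attacked by Rb3.
Black has no legal moves → checkmate.

yes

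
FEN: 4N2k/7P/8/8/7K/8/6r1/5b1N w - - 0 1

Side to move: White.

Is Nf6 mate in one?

no

After Nf6: black king on h8; in check: no.
Black is not in check, so this cannot be checkmate.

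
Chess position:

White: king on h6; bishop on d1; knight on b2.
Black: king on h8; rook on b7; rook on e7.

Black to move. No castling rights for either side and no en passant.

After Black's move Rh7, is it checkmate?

After Rh7: white king on h6; in check: yes, from the black rook on h7.
White has 2 legal replies: Kg6, Kg5.
In check but a legal move exists → not checkmate.

no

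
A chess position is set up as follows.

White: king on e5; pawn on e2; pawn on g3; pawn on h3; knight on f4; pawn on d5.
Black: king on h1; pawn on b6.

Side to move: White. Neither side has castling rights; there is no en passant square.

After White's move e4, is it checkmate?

After e4: black king on h1; in check: no.
Black is not in check, so this cannot be checkmate.

no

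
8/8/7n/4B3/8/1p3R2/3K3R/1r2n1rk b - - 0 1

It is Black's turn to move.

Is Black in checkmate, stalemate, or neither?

Black to move; black king on h1.
In check: yes, from the white rook on h2.
King squares — g1: own rook; g2: attacked by Rh2; h2: attacked by Be5.
Legal moves for Black: none.
In check with no legal moves → checkmate.

checkmate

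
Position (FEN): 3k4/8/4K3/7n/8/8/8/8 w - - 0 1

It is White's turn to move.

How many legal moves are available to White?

5

White to move; king on e6.
In check: no.
Legal moves: Kf7, Kd6, Kf5, Ke5, Kd5.
Count: 5.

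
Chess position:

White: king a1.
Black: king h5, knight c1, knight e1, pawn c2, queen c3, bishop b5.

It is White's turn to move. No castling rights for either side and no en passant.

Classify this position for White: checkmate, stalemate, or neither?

checkmate

White to move; white king on a1.
In check: yes, from the black queen on c3.
King squares — b1: attacked by Pc2; a2: attacked by Nc1; b2: attacked by Qc3.
Legal moves for White: none.
In check with no legal moves → checkmate.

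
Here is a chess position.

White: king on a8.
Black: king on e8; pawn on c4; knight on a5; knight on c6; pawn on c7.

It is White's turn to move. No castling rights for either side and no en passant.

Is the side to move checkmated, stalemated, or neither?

White to move; white king on a8.
In check: no.
King squares — a7: attacked by Nc6; b7: attacked by Na5; b8: attacked by Nc6.
Legal moves for White: none.
Not in check and no legal moves → stalemate.

stalemate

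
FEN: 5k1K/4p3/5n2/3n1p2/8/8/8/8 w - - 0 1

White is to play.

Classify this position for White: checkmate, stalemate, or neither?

White to move; white king on h8.
In check: no.
King squares — g7: attacked by Kf8; h7: attacked by Nf6; g8: attacked by Nf6.
Legal moves for White: none.
Not in check and no legal moves → stalemate.

stalemate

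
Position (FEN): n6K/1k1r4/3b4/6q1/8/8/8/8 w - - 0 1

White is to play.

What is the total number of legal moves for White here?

0

White to move; king on h8.
In check: no.
Legal moves: none.
Count: 0.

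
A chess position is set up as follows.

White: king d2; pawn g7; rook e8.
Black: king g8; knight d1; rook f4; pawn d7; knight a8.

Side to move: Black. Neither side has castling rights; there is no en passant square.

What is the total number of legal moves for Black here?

Black to move; king on g8.
In check: yes, from the white rook on e8.
Legal moves: Kh7, Kxg7, Kf7, Rf8.
Count: 4.

4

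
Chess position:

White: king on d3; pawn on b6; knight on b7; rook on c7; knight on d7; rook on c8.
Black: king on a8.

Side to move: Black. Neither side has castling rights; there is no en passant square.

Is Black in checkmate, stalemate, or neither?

checkmate

Black to move; black king on a8.
In check: yes, from the white rook on c8.
King squares — a7: attacked by Pb6; b7: attacked by Rc7; b8: attacked by Nd7.
Legal moves for Black: none.
In check with no legal moves → checkmate.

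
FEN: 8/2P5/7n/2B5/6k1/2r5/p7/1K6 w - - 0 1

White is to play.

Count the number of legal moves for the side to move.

3

White to move; king on b1.
In check: yes, from the black pawn on a2.
Legal moves: Kb2, Kxa2, Ka1.
Count: 3.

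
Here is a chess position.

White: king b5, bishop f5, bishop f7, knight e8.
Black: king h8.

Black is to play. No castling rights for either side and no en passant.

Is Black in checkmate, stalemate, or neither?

Black to move; black king on h8.
In check: no.
King squares — g7: attacked by Ne8; h7: attacked by Bf5; g8: attacked by Bf7.
Legal moves for Black: none.
Not in check and no legal moves → stalemate.

stalemate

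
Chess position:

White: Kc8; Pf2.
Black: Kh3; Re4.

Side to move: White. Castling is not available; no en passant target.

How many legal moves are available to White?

White to move; king on c8.
In check: no.
Legal moves: Kd8, Kb8, Kd7, Kc7, Kb7, f3, f4.
Count: 7.

7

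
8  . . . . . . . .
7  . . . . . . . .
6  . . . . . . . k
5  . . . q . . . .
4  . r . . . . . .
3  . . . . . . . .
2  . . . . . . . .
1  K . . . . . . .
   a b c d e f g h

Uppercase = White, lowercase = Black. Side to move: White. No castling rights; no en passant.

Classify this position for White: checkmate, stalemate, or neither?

White to move; white king on a1.
In check: no.
King squares — b1: attacked by Rb4; a2: attacked by Qd5; b2: attacked by Rb4.
Legal moves for White: none.
Not in check and no legal moves → stalemate.

stalemate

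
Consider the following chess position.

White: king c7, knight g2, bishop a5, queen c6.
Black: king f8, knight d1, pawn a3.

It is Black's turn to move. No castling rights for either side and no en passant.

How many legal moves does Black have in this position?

9

Black to move; king on f8.
In check: no.
Legal moves: Kg8, Kg7, Kf7, Ke7, Ne3, Nc3, Nf2, Nb2, a2.
Count: 9.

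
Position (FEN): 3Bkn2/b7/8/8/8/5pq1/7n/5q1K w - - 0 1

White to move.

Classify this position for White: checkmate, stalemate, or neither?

checkmate

White to move; white king on h1.
In check: yes, from the black queen on f1.
King squares — g1: attacked by Qf1; g2: attacked by Qf1; h2: attacked by Qg3.
Legal moves for White: none.
In check with no legal moves → checkmate.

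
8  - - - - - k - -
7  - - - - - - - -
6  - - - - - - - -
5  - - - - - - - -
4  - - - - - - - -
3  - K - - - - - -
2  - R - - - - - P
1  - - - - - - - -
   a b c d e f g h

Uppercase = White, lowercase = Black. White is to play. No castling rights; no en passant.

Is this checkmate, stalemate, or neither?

neither

White to move; white king on b3.
In check: no.
Legal moves for White: Kc4, Kb4, Ka4, Kc3, Ka3, Kc2, Ka2, Rg2, Rf2+, Re2, Rd2, Rc2, Ra2, Rb1, h3, h4.
White has 16 legal moves and is not in check → neither.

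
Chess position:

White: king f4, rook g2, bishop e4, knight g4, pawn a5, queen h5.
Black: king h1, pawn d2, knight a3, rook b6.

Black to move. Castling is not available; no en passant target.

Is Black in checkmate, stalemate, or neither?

checkmate

Black to move; black king on h1.
In check: yes, from the white queen on h5.
King squares — g1: attacked by Rg2; g2: attacked by Be4; h2: attacked by Rg2.
Legal moves for Black: none.
In check with no legal moves → checkmate.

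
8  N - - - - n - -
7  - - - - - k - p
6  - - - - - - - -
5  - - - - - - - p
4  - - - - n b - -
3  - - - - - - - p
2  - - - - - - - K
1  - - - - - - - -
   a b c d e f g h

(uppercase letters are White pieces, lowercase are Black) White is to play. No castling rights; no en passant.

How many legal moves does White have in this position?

3

White to move; king on h2.
In check: yes, from the black bishop on f4.
Legal moves: Kxh3, Kh1, Kg1.
Count: 3.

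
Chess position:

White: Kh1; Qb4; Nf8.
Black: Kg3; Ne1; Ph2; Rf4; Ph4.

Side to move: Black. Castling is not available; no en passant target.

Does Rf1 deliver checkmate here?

After Rf1: white king on h1; in check: yes, from the black rook on f1.
King squares — g1: attacked by Rf1; g2: attacked by Ne1; h2: attacked by Kg3.
White has no legal moves → checkmate.

yes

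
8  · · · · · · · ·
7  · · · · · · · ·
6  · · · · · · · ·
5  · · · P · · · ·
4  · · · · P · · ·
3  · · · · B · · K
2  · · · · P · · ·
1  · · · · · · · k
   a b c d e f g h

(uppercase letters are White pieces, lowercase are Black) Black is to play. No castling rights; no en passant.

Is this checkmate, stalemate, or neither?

Black to move; black king on h1.
In check: no.
King squares — g1: attacked by Be3; g2: attacked by Kh3; h2: attacked by Kh3.
Legal moves for Black: none.
Not in check and no legal moves → stalemate.

stalemate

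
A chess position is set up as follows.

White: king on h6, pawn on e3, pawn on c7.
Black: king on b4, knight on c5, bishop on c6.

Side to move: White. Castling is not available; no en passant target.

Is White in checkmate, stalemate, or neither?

neither

White to move; white king on h6.
In check: no.
Legal moves for White: Kh7, Kg7, Kg6, Kh5, Kg5, c8=Q, c8=R, c8=B, c8=N, e4.
White has 10 legal moves and is not in check → neither.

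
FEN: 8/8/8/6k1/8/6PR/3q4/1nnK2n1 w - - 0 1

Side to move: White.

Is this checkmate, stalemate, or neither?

checkmate

White to move; white king on d1.
In check: yes, from the black queen on d2.
King squares — c1: attacked by Qd2; e1: attacked by Qd2; c2: attacked by Qd2; d2: attacked by Nb1; e2: attacked by Nc1.
Legal moves for White: none.
In check with no legal moves → checkmate.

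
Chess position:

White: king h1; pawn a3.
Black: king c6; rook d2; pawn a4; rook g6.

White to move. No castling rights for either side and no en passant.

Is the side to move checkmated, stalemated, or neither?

White to move; white king on h1.
In check: no.
King squares — g1: attacked by Rg6; g2: attacked by Rd2; h2: attacked by Rd2.
Legal moves for White: none.
Not in check and no legal moves → stalemate.

stalemate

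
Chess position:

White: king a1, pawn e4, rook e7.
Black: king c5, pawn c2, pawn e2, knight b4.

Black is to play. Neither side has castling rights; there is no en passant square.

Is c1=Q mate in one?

yes

After c1=Q: white king on a1; in check: yes, from the black queen on c1.
King squares — b1: attacked by Qc1; a2: attacked by Nb4; b2: attacked by Qc1.
White has no legal moves → checkmate.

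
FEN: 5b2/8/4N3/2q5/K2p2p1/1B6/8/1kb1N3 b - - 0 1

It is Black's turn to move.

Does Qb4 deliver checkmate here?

After Qb4: white king on a4; in check: yes, from the black queen on b4.
King squares — a3: attacked by Bc1; b3: own bishop; b4: attacked by Bf8; a5: attacked by Qb4; b5: attacked by Qb4.
White has no legal moves → checkmate.

yes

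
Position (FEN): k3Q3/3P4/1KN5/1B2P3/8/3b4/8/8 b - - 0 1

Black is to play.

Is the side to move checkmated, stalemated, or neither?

Black to move; black king on a8.
In check: yes, from the white queen on e8.
King squares — a7: attacked by Kb6; b7: attacked by Kb6; b8: attacked by Nc6.
Legal moves for Black: none.
In check with no legal moves → checkmate.

checkmate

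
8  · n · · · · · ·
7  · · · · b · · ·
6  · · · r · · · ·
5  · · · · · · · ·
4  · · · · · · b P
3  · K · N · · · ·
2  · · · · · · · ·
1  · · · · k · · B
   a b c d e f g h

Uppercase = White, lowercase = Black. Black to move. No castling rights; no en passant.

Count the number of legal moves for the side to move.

5

Black to move; king on e1.
In check: yes, from the white knight on d3.
Legal moves: Ke2, Kd2, Kf1, Kd1, Rxd3+.
Count: 5.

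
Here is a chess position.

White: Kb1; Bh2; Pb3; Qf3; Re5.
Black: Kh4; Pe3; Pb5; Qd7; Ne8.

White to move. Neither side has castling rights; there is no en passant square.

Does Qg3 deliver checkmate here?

After Qg3: black king on h4; in check: yes, from the white queen on g3.
King squares — g3: attacked by Bh2; h3: attacked by Qg3; g4: attacked by Qg3; g5: attacked by Qg3; h5: attacked by Re5.
Black has no legal moves → checkmate.

yes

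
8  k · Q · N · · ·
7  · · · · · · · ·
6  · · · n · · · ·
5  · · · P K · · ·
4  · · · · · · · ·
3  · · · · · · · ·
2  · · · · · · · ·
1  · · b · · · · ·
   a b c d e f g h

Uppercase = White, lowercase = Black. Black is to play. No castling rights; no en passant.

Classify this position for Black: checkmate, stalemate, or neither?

neither

Black to move; black king on a8.
In check: yes, from the white queen on c8.
King squares — a7: available; b7: attacked by Qc8; b8: attacked by Qc8.
Legal moves for Black: Ka7, Nxc8.
Black is in check but has 2 legal moves → neither.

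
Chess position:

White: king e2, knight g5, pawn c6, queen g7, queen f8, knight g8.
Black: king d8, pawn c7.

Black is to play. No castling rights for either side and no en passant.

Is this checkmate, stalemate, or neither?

Black to move; black king on d8.
In check: yes, from the white queen on f8.
King squares — c7: own pawn; d7: attacked by Pc6; e7: attacked by Qg7; c8: attacked by Qf8; e8: attacked by Qf8.
Legal moves for Black: none.
In check with no legal moves → checkmate.

checkmate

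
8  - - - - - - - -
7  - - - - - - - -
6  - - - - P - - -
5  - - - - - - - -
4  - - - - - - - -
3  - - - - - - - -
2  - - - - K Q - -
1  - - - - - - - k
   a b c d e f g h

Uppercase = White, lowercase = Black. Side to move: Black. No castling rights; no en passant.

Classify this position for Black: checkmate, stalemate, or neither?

Black to move; black king on h1.
In check: no.
King squares — g1: attacked by Qf2; g2: attacked by Qf2; h2: attacked by Qf2.
Legal moves for Black: none.
Not in check and no legal moves → stalemate.

stalemate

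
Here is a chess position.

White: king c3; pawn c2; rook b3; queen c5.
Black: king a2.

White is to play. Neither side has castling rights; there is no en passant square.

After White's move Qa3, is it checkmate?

After Qa3: black king on a2; in check: yes, from the white queen on a3.
King squares — a1: attacked by Qa3; b1: attacked by Rb3; b2: attacked by Qa3; a3: attacked by Rb3; b3: attacked by Pc2.
Black has no legal moves → checkmate.

yes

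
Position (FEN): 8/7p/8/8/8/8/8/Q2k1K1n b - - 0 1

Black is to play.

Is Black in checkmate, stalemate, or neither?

Black to move; black king on d1.
In check: yes, from the white queen on a1.
Legal moves for Black: Kd2, Kc2.
Black is in check but has 2 legal moves → neither.

neither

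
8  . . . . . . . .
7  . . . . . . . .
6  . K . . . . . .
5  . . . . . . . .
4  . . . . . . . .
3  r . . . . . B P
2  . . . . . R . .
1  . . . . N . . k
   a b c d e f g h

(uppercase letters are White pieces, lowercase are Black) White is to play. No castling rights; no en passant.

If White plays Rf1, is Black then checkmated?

yes

After Rf1: black king on h1; in check: yes, from the white rook on f1.
King squares — g1: attacked by Rf1; g2: attacked by Ne1; h2: attacked by Bg3.
Black has no legal moves → checkmate.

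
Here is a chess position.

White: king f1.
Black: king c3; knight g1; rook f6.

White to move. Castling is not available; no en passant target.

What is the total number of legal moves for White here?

White to move; king on f1.
In check: yes, from the black rook on f6.
Legal moves: Kg2, Kxg1, Ke1.
Count: 3.

3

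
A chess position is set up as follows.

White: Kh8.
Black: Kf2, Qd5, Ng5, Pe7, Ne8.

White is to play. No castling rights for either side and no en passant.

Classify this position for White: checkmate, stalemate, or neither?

stalemate

White to move; white king on h8.
In check: no.
King squares — g7: attacked by Ne8; h7: attacked by Ng5; g8: attacked by Qd5.
Legal moves for White: none.
Not in check and no legal moves → stalemate.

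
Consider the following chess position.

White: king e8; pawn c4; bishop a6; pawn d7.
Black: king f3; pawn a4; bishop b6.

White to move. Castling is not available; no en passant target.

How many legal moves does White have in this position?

White to move; king on e8.
In check: no.
Legal moves: Kf8, Kf7, Ke7, Bc8, Bb7+, Bb5, d8=Q, d8=R, d8=B, d8=N, c5.
Count: 11.

11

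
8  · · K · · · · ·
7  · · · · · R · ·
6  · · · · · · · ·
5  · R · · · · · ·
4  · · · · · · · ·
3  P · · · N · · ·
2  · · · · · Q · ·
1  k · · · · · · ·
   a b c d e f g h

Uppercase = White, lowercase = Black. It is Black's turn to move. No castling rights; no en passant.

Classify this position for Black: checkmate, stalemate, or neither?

stalemate

Black to move; black king on a1.
In check: no.
King squares — b1: attacked by Rb5; a2: attacked by Qf2; b2: attacked by Qf2.
Legal moves for Black: none.
Not in check and no legal moves → stalemate.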